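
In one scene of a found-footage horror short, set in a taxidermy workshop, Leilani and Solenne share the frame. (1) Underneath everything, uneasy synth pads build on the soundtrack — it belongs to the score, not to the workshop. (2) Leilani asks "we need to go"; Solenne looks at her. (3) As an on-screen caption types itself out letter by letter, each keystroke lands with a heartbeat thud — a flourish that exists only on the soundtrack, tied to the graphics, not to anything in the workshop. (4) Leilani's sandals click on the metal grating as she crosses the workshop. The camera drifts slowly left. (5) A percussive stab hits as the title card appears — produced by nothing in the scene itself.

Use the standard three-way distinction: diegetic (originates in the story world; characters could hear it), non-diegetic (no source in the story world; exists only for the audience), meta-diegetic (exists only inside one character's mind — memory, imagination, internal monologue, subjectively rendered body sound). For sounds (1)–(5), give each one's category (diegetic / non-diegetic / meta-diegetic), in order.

(1) is non-diegetic: nothing in the workshop produces it and the characters don't hear it — pure soundtrack.
(2) spoken by a character present in the story world → diegetic.
(3) is non-diegetic: it accompanies on-screen graphics, not anything inside the story world.
(4) a character's body making contact with the set — an in-world sound → diegetic.
(5) nothing in the scene produces it; it's an accent added for the audience → non-diegetic.

non-diegetic, diegetic, non-diegetic, diegetic, non-diegetic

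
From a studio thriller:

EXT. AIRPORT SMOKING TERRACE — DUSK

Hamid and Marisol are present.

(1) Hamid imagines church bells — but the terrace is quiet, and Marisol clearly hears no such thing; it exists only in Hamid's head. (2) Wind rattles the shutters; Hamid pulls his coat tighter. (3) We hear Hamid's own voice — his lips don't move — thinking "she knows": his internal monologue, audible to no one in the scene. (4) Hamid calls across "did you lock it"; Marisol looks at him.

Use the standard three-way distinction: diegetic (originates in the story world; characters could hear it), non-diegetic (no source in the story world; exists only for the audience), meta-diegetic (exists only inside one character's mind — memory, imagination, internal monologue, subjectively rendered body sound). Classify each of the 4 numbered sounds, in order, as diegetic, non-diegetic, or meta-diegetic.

Sound (1): Hamid alone 'hears' it — an imagined sound, not present in the space, so meta-diegetic.
(2) ambient/room sound belonging to the story's physical space → diegetic.
Sound (3): it's Hamid's unspoken thought, heard only by the audience via his subjectivity, so meta-diegetic.
(4) spoken by a character present in the story world → diegetic.

meta-diegetic, diegetic, meta-diegetic, diegetic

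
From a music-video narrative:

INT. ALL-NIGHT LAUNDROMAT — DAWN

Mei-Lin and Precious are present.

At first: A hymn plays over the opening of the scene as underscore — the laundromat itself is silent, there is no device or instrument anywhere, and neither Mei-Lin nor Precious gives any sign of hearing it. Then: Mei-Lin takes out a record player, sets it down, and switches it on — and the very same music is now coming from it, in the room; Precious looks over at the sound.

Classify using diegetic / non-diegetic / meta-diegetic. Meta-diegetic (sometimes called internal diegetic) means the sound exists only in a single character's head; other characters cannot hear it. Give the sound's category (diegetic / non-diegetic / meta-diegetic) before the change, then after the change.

non-diegetic, diegetic

Before the change: no in-world source exists and no character can hear it — underscore → non-diegetic.
After the change: a record player is now a real source in the story world and the characters hear it → diegetic.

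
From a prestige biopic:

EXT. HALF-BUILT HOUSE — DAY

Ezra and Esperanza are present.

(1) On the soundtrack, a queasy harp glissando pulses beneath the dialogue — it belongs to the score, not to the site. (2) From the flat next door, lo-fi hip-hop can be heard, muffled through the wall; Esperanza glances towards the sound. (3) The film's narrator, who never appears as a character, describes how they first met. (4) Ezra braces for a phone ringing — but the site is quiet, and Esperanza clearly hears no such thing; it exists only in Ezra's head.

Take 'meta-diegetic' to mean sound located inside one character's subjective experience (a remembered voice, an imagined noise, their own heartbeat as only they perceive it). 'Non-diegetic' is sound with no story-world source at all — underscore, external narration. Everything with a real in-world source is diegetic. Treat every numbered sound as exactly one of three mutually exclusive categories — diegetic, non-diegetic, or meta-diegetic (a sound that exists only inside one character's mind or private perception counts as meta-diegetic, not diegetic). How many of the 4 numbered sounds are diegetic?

1

(1) it has no source in the story world and no character can hear it — it's underscore → non-diegetic.
(2) is diegetic: it's coming from the flat next door — a location within the story world — and Esperanza reacts.
Sound (3): the narrator exists outside the story world, addressing only the audience, so non-diegetic.
(4) is meta-diegetic: Ezra alone 'hears' it — an imagined sound, not present in the space.
Diegetic: (2) — that's 1.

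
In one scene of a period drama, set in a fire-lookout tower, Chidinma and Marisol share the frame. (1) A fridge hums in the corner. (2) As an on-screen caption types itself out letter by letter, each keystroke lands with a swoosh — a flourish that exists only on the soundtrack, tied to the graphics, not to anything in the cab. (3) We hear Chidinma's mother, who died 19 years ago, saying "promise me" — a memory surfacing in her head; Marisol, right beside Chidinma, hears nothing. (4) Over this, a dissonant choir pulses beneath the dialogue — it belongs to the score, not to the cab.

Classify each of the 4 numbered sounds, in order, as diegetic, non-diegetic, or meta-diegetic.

(1) is diegetic: it's the actual ambient sound of the location.
Sound (2): it accompanies on-screen graphics, not anything inside the story world, so non-diegetic.
Sound (3): it's Chidinma's recollection rendered as sound; the other character can't hear it, so meta-diegetic.
(4) is non-diegetic: score with no on-screen or off-screen source; it exists for the audience alone.

diegetic, non-diegetic, meta-diegetic, non-diegetic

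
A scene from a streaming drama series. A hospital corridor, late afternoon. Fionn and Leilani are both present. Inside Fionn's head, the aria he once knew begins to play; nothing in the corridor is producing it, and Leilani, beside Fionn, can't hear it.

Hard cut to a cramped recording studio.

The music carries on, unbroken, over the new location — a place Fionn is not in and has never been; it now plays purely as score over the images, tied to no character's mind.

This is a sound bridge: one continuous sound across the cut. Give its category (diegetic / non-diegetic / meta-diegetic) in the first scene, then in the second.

Scene one: the music exists only inside Fionn's mind; Leilani can't hear it → meta-diegetic.
Scene two: it's detached from Fionn entirely and plays over unrelated images with no in-world source — conventional underscore → non-diegetic.

meta-diegetic, non-diegetic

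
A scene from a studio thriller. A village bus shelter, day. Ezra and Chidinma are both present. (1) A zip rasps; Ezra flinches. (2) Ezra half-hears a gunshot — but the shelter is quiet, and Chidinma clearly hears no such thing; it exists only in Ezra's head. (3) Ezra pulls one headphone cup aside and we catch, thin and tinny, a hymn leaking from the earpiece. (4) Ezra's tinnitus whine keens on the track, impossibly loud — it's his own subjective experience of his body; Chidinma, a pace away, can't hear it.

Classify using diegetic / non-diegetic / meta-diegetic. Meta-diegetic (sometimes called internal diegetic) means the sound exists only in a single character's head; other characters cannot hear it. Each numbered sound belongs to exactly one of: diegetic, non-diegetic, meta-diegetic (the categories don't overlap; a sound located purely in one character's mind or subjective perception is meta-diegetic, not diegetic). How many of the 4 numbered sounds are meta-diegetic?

2

(1) a zip is a real object/event in the scene's world → diegetic.
(2) is meta-diegetic: Ezra alone 'hears' it — an imagined sound, not present in the space.
(3) is diegetic: the earpiece is a real device on Ezra's head — source music.
(4) it's Ezra's internal bodily sensation rendered as sound; only Ezra 'hears' it → meta-diegetic.
So 2 of the 4 are meta-diegetic: (2), (4).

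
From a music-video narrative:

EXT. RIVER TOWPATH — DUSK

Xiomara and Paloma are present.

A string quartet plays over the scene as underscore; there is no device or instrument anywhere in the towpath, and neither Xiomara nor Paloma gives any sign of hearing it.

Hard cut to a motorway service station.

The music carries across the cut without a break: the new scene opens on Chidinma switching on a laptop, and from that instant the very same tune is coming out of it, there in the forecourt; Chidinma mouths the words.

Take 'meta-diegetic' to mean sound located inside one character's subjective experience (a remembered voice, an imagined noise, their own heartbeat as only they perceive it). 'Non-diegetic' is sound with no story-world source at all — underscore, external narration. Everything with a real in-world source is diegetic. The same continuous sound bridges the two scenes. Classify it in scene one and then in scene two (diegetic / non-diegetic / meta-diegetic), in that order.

Scene one: there's no in-world source anywhere and no character hears it — underscore for the audience only → non-diegetic.
Scene two: once Chidinma turns on a laptop, the music has a real source in the story world and Chidinma reacts to it → diegetic.

non-diegetic, diegetic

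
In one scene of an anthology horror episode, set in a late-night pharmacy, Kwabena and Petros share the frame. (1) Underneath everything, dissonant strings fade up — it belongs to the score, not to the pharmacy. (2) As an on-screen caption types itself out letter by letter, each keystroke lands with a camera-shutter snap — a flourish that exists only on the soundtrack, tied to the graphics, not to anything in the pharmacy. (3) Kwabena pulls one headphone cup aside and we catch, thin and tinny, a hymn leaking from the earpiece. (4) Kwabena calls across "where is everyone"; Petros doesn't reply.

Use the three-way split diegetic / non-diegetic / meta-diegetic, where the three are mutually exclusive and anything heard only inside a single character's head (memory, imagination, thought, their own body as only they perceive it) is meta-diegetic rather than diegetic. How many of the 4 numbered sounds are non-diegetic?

2

(1) score with no on-screen or off-screen source; it exists for the audience alone → non-diegetic.
(2) sound married to a title/caption — outside the diegesis by definition → non-diegetic.
Sound (3): the earpiece is a real device on Kwabena's head — source music, so diegetic.
(4) Kwabena is a character speaking aloud in the scene → diegetic.
So 2 of the 4 are non-diegetic: (1), (2).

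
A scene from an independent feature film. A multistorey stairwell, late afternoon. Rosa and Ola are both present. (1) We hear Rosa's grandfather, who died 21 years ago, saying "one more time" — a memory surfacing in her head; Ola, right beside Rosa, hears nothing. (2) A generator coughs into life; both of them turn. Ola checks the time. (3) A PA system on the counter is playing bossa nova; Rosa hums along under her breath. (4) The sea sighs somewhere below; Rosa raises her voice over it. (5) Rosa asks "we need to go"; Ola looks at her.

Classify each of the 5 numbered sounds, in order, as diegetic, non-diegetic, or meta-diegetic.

Sound (1): it's Rosa's recollection rendered as sound; the other character can't hear it, so meta-diegetic.
(2) is diegetic: a generator is a real object/event in the scene's world.
Sound (3): the music comes from an on-screen device that Rosa responds to, so diegetic.
Sound (4): the sea is part of the location's real environment, so diegetic.
(5) Rosa is a character speaking aloud in the scene → diegetic.

meta-diegetic, diegetic, diegetic, diegetic, diegetic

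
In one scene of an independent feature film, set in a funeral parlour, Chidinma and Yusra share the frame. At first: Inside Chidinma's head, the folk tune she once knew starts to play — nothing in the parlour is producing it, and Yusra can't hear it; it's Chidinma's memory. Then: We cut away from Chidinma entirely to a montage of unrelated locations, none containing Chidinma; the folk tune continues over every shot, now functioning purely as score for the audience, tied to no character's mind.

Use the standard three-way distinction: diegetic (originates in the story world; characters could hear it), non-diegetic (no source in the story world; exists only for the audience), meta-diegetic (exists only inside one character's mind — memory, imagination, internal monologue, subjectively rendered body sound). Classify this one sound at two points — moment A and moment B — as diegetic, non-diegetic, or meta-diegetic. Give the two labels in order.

meta-diegetic, non-diegetic

Moment A: the music lives inside Chidinma's mind alone; Yusra can't hear it → meta-diegetic.
Moment B: once it plays over shots Chidinma isn't in, detached from any character's subjectivity, it's conventional underscore → non-diegetic.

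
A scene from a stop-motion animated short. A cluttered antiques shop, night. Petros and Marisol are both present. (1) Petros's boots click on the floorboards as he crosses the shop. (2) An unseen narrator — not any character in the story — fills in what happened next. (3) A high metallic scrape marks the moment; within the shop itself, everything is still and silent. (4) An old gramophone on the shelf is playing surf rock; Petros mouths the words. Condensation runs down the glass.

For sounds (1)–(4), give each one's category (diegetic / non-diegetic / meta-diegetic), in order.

Sound (1): a character's body making contact with the set — an in-world sound, so diegetic.
(2) is non-diegetic: the narrator exists outside the story world, addressing only the audience.
Sound (3): it's a sound-design accent with no in-world source; no one in the scene can hear it, so non-diegetic.
(4) source music from an old gramophone, which exists in the story world → diegetic.

diegetic, non-diegetic, non-diegetic, diegetic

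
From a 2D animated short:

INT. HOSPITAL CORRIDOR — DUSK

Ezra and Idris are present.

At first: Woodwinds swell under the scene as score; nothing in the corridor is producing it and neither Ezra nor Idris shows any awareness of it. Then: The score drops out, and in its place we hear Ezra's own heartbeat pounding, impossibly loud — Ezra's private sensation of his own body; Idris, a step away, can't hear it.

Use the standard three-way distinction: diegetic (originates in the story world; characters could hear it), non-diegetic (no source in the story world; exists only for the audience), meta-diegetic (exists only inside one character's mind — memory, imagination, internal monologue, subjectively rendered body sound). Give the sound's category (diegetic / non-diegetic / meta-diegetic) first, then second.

non-diegetic, meta-diegetic

First: underscore with no in-world source, inaudible to the characters → non-diegetic.
Second: the body sound is Ezra's subjective perception alone — Idris can't hear it → meta-diegetic.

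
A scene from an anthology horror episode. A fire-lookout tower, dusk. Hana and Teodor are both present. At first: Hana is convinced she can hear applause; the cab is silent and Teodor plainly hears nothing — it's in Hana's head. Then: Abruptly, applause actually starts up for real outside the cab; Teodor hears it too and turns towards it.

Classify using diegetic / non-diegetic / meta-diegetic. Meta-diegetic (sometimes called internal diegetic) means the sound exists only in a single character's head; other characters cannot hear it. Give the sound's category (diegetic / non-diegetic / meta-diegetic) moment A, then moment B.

Moment A: only Hana 'hears' it — imagined, in her mind → meta-diegetic.
Moment B: now there's a real external source and Teodor hears it too — in the story world → diegetic.

meta-diegetic, diegetic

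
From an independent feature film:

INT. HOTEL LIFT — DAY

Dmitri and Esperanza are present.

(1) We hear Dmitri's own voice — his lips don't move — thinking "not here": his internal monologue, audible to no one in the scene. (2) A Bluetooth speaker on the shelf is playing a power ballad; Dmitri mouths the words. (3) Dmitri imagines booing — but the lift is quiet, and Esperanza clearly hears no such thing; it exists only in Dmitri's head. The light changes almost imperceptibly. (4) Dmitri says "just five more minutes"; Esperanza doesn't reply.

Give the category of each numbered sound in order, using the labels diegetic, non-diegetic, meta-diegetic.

meta-diegetic, diegetic, meta-diegetic, diegetic

(1) is meta-diegetic: Dmitri's thought-voice: a private mental sound no other character can hear.
(2) source music from a Bluetooth speaker, which exists in the story world → diegetic.
(3) Dmitri alone 'hears' it — an imagined sound, not present in the space → meta-diegetic.
Sound (4): spoken by a character present in the story world, so diegetic.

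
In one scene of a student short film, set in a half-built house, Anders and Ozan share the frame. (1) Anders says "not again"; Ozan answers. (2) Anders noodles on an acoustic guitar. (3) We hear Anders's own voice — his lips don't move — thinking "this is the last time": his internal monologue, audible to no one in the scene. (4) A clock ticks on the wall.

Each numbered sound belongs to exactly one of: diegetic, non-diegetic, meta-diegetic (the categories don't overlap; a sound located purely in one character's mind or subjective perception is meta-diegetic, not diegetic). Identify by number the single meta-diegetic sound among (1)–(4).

3

(1) Anders is a character speaking aloud in the scene → diegetic.
(2) is diegetic: the instrument and the performer are both in the scene.
Sound (3): Anders's thought-voice: a private mental sound no other character can hear, so meta-diegetic.
Sound (4): the sound comes from a clock physically present in the location, so diegetic.
Only (3) is meta-diegetic.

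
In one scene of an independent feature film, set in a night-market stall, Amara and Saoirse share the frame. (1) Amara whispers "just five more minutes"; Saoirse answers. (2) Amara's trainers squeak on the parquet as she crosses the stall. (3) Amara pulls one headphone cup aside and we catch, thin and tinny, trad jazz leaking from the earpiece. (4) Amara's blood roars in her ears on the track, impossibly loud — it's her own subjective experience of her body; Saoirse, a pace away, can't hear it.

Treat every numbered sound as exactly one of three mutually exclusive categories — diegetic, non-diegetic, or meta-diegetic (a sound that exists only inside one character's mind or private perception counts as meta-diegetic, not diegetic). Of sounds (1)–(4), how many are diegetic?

(1) spoken by a character present in the story world → diegetic.
(2) is diegetic: Amara's footsteps are produced in the story world.
Sound (3): the earpiece is a real device on Amara's head — source music, so diegetic.
Sound (4): a subjective body sound — Amara's private perception, inaudible to Saoirse, so meta-diegetic.
So 3 of the 4 are diegetic: (1), (2), (3).

3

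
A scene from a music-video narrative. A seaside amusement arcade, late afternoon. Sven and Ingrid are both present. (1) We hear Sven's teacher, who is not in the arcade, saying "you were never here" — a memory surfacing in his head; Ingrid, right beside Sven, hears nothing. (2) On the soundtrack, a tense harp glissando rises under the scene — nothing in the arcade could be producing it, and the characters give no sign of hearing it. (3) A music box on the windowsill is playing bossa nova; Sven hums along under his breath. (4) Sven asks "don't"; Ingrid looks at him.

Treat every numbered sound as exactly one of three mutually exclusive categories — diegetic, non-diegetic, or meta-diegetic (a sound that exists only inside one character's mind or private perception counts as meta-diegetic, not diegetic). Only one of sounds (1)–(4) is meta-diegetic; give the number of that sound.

(1) is meta-diegetic: it's Sven's recollection rendered as sound; the other character can't hear it.
(2) is non-diegetic: nothing in the arcade produces it and the characters don't hear it — pure soundtrack.
(3) a music box is a physical source in the scene and Sven reacts to it → diegetic.
(4) Sven is a character speaking aloud in the scene → diegetic.
Only (1) is meta-diegetic.

1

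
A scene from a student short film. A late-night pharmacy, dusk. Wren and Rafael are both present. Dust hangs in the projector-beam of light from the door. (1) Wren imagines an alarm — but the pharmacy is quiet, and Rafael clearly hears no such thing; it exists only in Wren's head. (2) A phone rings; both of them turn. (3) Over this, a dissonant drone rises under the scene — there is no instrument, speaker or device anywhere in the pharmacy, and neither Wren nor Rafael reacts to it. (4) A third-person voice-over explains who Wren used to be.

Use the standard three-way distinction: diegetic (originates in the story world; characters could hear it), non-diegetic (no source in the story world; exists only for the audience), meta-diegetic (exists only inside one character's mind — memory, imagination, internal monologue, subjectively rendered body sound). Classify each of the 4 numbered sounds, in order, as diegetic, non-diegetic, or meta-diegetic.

(1) is meta-diegetic: subjective to Wren: the pharmacy is silent and Rafael hears nothing.
Sound (2): an in-world source (a phone); characters could hear it, so diegetic.
(3) nothing in the pharmacy produces it and the characters don't hear it — pure soundtrack → non-diegetic.
(4) is non-diegetic: commentary laid over the scene from outside the fiction.

meta-diegetic, diegetic, non-diegetic, non-diegetic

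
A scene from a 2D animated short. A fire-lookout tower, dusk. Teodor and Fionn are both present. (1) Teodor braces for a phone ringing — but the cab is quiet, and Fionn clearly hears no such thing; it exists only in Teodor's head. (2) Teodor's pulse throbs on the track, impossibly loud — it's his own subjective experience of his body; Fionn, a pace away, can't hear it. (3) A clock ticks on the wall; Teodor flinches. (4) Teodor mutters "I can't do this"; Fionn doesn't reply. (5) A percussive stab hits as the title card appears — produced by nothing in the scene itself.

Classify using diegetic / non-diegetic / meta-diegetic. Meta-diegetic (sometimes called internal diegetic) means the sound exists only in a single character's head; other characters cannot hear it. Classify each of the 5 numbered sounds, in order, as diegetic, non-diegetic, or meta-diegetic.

meta-diegetic, meta-diegetic, diegetic, diegetic, non-diegetic

(1) is meta-diegetic: Teodor alone 'hears' it — an imagined sound, not present in the space.
(2) it's Teodor's internal bodily sensation rendered as sound; only Teodor 'hears' it → meta-diegetic.
(3) a clock is a real object/event in the scene's world → diegetic.
Sound (4): on-screen dialogue — Teodor speaks and Fionn is there to hear, so diegetic.
(5) is non-diegetic: an editorial stinger — it belongs to the cut, not the story world.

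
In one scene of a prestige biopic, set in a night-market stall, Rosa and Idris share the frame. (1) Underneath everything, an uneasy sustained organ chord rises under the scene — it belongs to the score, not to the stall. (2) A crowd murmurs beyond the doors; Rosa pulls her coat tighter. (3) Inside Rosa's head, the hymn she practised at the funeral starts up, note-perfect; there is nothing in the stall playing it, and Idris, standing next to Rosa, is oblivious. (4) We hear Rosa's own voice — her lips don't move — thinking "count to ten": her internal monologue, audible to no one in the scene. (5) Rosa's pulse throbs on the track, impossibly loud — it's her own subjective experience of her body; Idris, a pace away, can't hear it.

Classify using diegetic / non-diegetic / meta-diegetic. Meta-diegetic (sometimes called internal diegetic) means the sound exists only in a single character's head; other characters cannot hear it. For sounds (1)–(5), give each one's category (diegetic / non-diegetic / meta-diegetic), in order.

(1) is non-diegetic: it has no source in the story world and no character can hear it — it's underscore.
Sound (2): a crowd is part of the location's real environment, so diegetic.
(3) is meta-diegetic: remembered music, private to Rosa — Idris is oblivious because it isn't in the room.
Sound (4): Rosa's thought-voice: a private mental sound no other character can hear, so meta-diegetic.
(5) a subjective body sound — Rosa's private perception, inaudible to Idris → meta-diegetic.

non-diegetic, diegetic, meta-diegetic, meta-diegetic, meta-diegetic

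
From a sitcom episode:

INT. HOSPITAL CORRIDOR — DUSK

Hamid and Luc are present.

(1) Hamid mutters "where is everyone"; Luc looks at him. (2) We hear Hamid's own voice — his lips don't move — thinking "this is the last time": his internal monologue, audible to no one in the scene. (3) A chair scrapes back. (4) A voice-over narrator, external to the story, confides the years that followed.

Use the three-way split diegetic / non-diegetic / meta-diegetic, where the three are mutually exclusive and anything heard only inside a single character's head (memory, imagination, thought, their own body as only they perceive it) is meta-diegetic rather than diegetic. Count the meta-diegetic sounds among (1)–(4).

1

(1) on-screen dialogue — Hamid speaks and Luc is there to hear → diegetic.
(2) is meta-diegetic: internal monologue — inside Hamid's mind, not spoken into the scene.
(3) is diegetic: the sound comes from a chair physically present in the location.
(4) is non-diegetic: external voice-over — not a character, not heard by anyone in the scene.
Meta-diegetic: (2) — that's 1.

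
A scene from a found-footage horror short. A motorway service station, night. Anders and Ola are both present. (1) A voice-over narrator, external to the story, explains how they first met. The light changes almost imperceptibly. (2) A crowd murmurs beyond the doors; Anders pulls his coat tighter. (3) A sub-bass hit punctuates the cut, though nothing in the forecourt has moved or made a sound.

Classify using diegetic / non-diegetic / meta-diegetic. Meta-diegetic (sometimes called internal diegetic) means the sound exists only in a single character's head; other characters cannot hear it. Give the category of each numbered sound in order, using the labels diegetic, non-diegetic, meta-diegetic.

non-diegetic, diegetic, non-diegetic

Sound (1): commentary laid over the scene from outside the fiction, so non-diegetic.
(2) a crowd is part of the location's real environment → diegetic.
(3) an editorial stinger — it belongs to the cut, not the story world → non-diegetic.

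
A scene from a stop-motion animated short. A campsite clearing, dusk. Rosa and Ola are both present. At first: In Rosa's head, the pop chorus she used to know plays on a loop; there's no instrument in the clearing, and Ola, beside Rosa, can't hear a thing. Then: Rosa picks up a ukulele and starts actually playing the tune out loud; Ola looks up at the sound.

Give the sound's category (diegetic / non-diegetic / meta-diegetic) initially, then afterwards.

Initially: the tune exists only as Rosa's private memory; Ola can't hear it → meta-diegetic.
Afterwards: Rosa is now producing it live on a ukulele, in the room, and Ola hears it → diegetic.

meta-diegetic, diegetic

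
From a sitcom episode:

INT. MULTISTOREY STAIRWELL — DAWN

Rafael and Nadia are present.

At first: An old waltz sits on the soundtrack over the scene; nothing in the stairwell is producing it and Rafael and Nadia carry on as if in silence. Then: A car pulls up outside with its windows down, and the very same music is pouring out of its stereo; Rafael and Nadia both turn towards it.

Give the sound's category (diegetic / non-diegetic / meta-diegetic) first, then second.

non-diegetic, diegetic

First: no in-world source exists and no character can hear it — underscore → non-diegetic.
Second: the car stereo is now a real source in the story world and the characters hear it → diegetic.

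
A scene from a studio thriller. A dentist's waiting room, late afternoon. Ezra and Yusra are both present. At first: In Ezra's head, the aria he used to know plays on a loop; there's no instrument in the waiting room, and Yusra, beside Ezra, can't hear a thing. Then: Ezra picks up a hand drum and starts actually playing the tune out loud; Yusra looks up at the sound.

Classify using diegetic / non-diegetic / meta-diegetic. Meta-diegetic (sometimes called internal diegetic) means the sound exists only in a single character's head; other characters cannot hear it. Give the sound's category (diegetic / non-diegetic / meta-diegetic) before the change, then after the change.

Before the change: the tune exists only as Ezra's private memory; Yusra can't hear it → meta-diegetic.
After the change: Ezra is now producing it live on a hand drum, in the room, and Yusra hears it → diegetic.

meta-diegetic, diegetic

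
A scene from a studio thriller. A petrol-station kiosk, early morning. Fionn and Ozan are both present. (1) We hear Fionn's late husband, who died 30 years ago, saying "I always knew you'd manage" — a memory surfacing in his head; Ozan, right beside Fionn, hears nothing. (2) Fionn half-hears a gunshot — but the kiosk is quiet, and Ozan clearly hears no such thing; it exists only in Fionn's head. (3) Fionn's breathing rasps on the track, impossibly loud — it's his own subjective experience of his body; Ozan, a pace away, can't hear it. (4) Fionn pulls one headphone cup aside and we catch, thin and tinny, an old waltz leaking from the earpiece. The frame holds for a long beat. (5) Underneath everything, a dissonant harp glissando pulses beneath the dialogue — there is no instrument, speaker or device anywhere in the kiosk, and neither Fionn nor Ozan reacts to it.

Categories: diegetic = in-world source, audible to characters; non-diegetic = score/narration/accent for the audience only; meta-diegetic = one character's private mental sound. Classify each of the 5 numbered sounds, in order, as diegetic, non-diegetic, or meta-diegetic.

Sound (1): the voice is a memory playing only inside Fionn's mind; Ozan can't hear it, so meta-diegetic.
Sound (2): Fionn alone 'hears' it — an imagined sound, not present in the space, so meta-diegetic.
Sound (3): a subjective body sound — Fionn's private perception, inaudible to Ozan, so meta-diegetic.
Sound (4): the earpiece is a real device on Fionn's head — source music, so diegetic.
(5) score with no on-screen or off-screen source; it exists for the audience alone → non-diegetic.

meta-diegetic, meta-diegetic, meta-diegetic, diegetic, non-diegetic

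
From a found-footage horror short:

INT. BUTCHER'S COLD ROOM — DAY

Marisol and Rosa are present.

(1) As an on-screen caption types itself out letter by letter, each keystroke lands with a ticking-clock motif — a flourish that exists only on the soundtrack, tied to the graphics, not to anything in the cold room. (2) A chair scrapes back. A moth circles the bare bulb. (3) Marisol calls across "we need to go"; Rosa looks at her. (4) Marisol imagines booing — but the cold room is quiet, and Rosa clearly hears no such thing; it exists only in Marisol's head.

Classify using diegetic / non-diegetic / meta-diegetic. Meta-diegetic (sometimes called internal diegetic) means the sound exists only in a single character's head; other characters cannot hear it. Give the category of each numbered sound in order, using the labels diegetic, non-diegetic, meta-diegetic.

non-diegetic, diegetic, diegetic, meta-diegetic

(1) is non-diegetic: the caption isn't part of the story world, so neither is the sound tied to it.
(2) is diegetic: a chair is a real object/event in the scene's world.
(3) is diegetic: spoken by a character present in the story world.
(4) is meta-diegetic: the sound is imagined by Marisol; nothing in the story world is producing it and Rosa can't hear it.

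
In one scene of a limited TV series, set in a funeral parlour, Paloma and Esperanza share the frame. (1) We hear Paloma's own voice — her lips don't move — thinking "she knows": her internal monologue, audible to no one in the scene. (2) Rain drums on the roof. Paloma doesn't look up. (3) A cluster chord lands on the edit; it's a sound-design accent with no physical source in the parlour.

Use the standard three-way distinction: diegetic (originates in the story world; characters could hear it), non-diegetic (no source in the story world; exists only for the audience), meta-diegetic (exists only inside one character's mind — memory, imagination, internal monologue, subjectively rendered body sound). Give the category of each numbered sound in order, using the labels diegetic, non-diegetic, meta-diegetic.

meta-diegetic, diegetic, non-diegetic

Sound (1): internal monologue — inside Paloma's mind, not spoken into the scene, so meta-diegetic.
Sound (2): rain is part of the location's real environment, so diegetic.
(3) is non-diegetic: nothing in the scene produces it; it's an accent added for the audience.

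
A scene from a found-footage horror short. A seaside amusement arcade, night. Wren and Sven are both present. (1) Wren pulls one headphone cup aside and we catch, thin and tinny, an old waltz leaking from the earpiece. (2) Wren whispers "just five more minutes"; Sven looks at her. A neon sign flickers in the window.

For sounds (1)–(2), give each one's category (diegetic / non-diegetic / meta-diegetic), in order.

(1) is diegetic: the earpiece is a real device on Wren's head — source music.
(2) Wren is a character speaking aloud in the scene → diegetic.

diegetic, diegetic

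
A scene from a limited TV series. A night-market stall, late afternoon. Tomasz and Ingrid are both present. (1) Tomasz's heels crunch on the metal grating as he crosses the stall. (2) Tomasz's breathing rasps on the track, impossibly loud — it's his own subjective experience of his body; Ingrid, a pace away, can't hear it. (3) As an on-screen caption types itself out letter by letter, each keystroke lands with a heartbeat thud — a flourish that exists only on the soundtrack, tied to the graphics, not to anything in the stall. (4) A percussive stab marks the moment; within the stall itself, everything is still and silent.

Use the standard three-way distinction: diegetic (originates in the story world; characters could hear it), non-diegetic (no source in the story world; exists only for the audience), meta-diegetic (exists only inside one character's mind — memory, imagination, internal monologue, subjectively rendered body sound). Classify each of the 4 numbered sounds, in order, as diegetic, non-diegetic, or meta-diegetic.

diegetic, meta-diegetic, non-diegetic, non-diegetic

(1) a character's body making contact with the set — an in-world sound → diegetic.
Sound (2): point-of-audition from inside Tomasz's body; not a sound in the room, so meta-diegetic.
Sound (3): it accompanies on-screen graphics, not anything inside the story world, so non-diegetic.
(4) is non-diegetic: it's a sound-design accent with no in-world source; no one in the scene can hear it.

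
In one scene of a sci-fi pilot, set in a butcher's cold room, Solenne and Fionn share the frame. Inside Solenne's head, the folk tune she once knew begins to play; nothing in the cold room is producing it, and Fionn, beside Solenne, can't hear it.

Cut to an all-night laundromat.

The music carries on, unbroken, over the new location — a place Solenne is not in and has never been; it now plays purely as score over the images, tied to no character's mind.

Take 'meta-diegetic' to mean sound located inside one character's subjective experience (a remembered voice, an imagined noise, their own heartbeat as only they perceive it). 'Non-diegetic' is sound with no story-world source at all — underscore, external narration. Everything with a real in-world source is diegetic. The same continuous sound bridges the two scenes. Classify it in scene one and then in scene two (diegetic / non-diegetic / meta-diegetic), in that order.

meta-diegetic, non-diegetic

Scene one: the music exists only inside Solenne's mind; Fionn can't hear it → meta-diegetic.
Scene two: it's detached from Solenne entirely and plays over unrelated images with no in-world source — conventional underscore → non-diegetic.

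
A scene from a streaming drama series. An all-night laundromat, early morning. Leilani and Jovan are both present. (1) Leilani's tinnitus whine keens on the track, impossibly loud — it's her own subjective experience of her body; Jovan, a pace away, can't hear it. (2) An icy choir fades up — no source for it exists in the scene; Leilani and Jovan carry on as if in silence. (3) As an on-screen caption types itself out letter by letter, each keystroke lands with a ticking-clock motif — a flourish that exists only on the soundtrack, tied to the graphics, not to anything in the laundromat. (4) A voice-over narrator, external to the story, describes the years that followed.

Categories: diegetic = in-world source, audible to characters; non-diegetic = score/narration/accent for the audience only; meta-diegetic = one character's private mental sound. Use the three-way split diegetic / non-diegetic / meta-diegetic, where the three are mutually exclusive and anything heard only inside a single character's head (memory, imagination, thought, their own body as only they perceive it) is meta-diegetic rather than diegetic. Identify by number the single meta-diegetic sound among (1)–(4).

1

(1) point-of-audition from inside Leilani's body; not a sound in the room → meta-diegetic.
(2) it has no source in the story world and no character can hear it — it's underscore → non-diegetic.
(3) is non-diegetic: the caption isn't part of the story world, so neither is the sound tied to it.
(4) is non-diegetic: commentary laid over the scene from outside the fiction.
Only (1) is meta-diegetic.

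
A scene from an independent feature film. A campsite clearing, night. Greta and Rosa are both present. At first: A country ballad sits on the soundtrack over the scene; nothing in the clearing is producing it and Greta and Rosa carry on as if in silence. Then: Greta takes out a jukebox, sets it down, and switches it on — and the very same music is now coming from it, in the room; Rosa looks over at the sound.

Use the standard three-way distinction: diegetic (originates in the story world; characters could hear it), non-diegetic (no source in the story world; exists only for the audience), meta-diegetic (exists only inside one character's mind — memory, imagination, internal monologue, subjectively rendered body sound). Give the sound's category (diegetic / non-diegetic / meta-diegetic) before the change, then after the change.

non-diegetic, diegetic

Before the change: no in-world source exists and no character can hear it — underscore → non-diegetic.
After the change: a jukebox is now a real source in the story world and the characters hear it → diegetic.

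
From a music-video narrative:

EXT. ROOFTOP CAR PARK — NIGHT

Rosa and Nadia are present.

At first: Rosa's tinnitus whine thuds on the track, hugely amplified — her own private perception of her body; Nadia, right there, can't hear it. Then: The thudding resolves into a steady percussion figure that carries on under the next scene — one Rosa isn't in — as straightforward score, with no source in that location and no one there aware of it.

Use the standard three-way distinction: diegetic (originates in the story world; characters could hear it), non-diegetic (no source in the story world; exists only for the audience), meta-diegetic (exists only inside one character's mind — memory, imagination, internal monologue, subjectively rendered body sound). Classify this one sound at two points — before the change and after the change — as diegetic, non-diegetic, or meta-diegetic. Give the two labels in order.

meta-diegetic, non-diegetic

Before the change: it's Rosa's subjective body sound, inaudible to Nadia → meta-diegetic.
After the change: detached from Rosa and playing as sourceless score over a scene she isn't in — for the audience only → non-diegetic.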